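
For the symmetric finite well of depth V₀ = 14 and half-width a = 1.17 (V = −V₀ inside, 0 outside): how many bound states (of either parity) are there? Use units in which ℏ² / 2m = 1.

Define the well-strength parameter z₀ = (a/ℏ)√(2mV₀) = 1.17 × √(2·0.5·14) = 4.378.
A new bound state (alternating even/odd) appears each time z₀ passes a multiple of π/2, so N = ⌊2z₀/π⌋ + 1 = ⌊2.787⌋ + 1 = 3.

N = 3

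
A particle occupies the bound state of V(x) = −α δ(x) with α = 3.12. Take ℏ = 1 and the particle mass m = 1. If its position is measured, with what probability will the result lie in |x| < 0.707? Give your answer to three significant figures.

The normalised bound state is ψ = √κ e^{−κ|x|} with κ = mα/ℏ² = 3.120.
P(|x| < d) = ∫_{−d}^{d} κ e^{−2κ|x|} dx = 1 − e^{−2κd} = 1 − e^{−4.412} = 0.9879.

P = 0.988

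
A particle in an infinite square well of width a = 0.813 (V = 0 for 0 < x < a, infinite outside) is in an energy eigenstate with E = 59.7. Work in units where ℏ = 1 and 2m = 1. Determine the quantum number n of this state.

For an infinite well E_n = n²π²ℏ²/(2ma²), so n = (a/πℏ)√(2mE).
n = (0.813/π) × √(2 × 0.5 × 59.7) = 2.000 → n = 2.

n = 2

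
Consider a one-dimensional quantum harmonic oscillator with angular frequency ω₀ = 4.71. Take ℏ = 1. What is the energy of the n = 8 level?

Using E_n = (n + ½)ℏω₀: E_8 = 8.5 × 4.71 = 40.04.

E = 40.0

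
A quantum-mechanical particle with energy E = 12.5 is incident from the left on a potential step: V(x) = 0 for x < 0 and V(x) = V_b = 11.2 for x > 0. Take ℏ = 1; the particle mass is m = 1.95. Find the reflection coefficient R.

R = 0.262

On each side the TISE gives plane waves with k = √(2m(E − V))/ℏ: k₁ = √(2·1.95·12.5) = 6.982, k₂ = √(2·1.95·1.3) = 2.252.
Matching ψ and ψ′ at x = 0 gives r = (k₁ − k₂)/(k₁ + k₂), so R = r² = 0.2624 and T = 1 − R = 0.7376.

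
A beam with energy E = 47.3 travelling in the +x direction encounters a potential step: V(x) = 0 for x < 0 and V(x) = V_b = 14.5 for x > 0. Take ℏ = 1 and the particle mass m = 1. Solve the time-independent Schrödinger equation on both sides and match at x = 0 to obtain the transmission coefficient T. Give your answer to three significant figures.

The wavenumbers are k₁ = √(2mE)/ℏ = 9.726 on the left and k₂ = √(2m(E − V_b))/ℏ = 8.099 on the right.
Matching ψ and ψ′ at x = 0 gives r = (k₁ − k₂)/(k₁ + k₂), so R = r² = 0.008329 and T = 1 − R = 0.9917.

T = 0.992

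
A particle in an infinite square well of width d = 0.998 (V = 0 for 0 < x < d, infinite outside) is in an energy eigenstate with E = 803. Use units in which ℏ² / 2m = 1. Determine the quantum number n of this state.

n = 9

For an infinite well E_n = n²π²ℏ²/(2md²), so n = (d/πℏ)√(2mE).
n = (0.998/π) × √(2 × 0.5 × 803) = 9.002 → n = 9.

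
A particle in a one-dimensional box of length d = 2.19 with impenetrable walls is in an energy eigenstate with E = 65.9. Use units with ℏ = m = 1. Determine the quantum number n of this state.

n = 8

For an infinite well E_n = n²π²ℏ²/(2md²), so n = (d/πℏ)√(2mE).
n = (2.19/π) × √(2 × 1 × 65.9) = 8.003 → n = 8.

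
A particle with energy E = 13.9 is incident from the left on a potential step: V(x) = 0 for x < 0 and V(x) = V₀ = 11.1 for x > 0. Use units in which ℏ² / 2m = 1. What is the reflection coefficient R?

The wavenumbers are k₁ = √(2mE)/ℏ = 3.728 on the left and k₂ = √(2m(E − V₀))/ℏ = 1.673 on the right.
Continuity of ψ and ψ′ at the step yields the reflection amplitude r = (k₁ − k₂)/(k₁ + k₂) = 0.3804; thus R = |r|² = 0.1447, T = 0.8553.

R = 0.145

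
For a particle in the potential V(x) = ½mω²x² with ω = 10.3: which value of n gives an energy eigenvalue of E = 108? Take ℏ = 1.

Invert E_n = (n + ½)ℏω: n = E/ℏω − ½ = 9.985, so n = 10.

n = 10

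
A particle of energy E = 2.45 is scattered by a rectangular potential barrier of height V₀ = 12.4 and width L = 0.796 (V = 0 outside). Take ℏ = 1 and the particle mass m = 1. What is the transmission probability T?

Since E < V₀ the interior solution is evanescent with decay constant κ = √(2m(V₀ − E))/ℏ = 4.461.
κL = 3.551, sinh(κL) = 17.41.
Matching ψ, ψ′ at both faces gives T = [1 + V₀² sinh²(κL) / (4E(V₀ − E))]⁻¹ = 1/478.9 = 0.00209.

T = 0.00209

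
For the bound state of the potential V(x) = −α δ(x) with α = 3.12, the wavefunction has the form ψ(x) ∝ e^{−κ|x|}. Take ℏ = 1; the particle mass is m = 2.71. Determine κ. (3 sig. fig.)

κ = 8.46

Integrate −(ℏ²/2m)ψ'' − αδ(x)ψ = Eψ from −ε to +ε: the ψ'' term gives ψ'(0⁺) − ψ'(0⁻) and the δ term gives −(2mα/ℏ²)ψ(0).
With ψ ∝ e^{−κ|x|} this yields −2κ = −2mα/ℏ², so κ = mα/ℏ² = 8.455.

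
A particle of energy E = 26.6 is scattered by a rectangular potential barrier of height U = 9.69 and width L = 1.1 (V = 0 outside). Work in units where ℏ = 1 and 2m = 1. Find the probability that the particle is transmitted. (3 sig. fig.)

Above the barrier the interior wavenumber is k₂ = √(2m(E − U))/ℏ = 4.112, giving phase k₂L = 4.523.
T = [1 + U² sin²(k₂L) / (4E(E − U))]⁻¹ = 1/1.050 = 0.952.

T = 0.952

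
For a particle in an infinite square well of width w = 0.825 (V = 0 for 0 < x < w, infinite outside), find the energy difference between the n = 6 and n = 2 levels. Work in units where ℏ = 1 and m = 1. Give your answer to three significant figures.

E_n = n²π²ℏ²/(2mw²), so ΔE = (6² − 2²) π²ℏ²/(2mw²).
ΔE = 32 × π² / (2 × 1 × 0.825²) = 232.0.

ΔE = 232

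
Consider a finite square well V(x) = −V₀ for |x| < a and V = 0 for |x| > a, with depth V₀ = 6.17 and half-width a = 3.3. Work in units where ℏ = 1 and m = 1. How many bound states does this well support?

The dimensionless depth is z₀ = a√(2mV₀)/ℏ = 3.3 × √(12.34) = 11.59.
The even/odd transcendental equations gain one root per π/2 in z₀, giving N = 1 + ⌊2z₀/π⌋ = 1 + ⌊7.380⌋ = 8.

N = 8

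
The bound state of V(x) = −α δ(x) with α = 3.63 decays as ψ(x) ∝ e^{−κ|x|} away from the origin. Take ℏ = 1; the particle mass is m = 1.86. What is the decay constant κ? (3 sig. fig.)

κ = 6.75

Integrating the TISE across x = 0 gives the cusp condition ψ'(0⁺) − ψ'(0⁻) = −(2mα/ℏ²)ψ(0).
With ψ ∝ e^{−κ|x|} this yields −2κ = −2mα/ℏ², so κ = mα/ℏ² = 6.752.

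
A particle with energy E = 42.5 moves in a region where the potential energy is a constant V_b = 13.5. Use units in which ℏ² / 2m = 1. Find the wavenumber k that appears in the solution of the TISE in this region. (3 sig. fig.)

With E > V_b the solution is oscillatory, ψ ∝ e^{±ikx} with k = √(2m(E − V_b))/ℏ.
k = √(2 × 0.5 × 29) = 5.385.

k = 5.39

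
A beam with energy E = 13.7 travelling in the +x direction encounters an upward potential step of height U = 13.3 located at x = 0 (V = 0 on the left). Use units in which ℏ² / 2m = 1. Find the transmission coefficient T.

T = 0.499

The wavenumbers are k₁ = √(2mE)/ℏ = 3.701 on the left and k₂ = √(2m(E − U))/ℏ = 0.6325 on the right.
Matching ψ and ψ′ at x = 0 gives r = (k₁ − k₂)/(k₁ + k₂), so R = r² = 0.5014 and T = 1 − R = 0.4986.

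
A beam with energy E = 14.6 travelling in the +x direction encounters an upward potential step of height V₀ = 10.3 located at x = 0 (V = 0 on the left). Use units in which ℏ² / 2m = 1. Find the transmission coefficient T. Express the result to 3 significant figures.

T = 0.912

The wavenumbers are k₁ = √(2mE)/ℏ = 3.821 on the left and k₂ = √(2m(E − V₀))/ℏ = 2.074 on the right.
Matching ψ and ψ′ at x = 0 gives r = (k₁ − k₂)/(k₁ + k₂), so R = r² = 0.08787 and T = 1 − R = 0.9121.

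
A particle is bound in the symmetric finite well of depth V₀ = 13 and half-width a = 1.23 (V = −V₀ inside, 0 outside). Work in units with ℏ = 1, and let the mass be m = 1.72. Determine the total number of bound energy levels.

N = 6

The dimensionless depth is z₀ = a√(2mV₀)/ℏ = 1.23 × √(44.72) = 8.225.
The even/odd transcendental equations gain one root per π/2 in z₀, giving N = 1 + ⌊2z₀/π⌋ = 1 + ⌊5.236⌋ = 6.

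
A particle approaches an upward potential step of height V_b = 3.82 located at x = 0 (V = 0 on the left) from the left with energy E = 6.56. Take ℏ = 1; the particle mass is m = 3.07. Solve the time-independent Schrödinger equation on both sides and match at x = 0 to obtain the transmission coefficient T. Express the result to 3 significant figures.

The wavenumbers are k₁ = √(2mE)/ℏ = 6.347 on the left and k₂ = √(2m(E − V_b))/ℏ = 4.102 on the right.
Matching ψ and ψ′ at x = 0 gives r = (k₁ − k₂)/(k₁ + k₂), so R = r² = 0.04616 and T = 1 − R = 0.9538.

T = 0.954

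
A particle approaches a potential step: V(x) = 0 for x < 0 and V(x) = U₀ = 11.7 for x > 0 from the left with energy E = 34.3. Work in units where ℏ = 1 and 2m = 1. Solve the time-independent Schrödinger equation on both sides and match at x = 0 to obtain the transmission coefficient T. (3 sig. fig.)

On each side the TISE gives plane waves with k = √(2m(E − V))/ℏ: k₁ = √(2·½·34.3) = 5.857, k₂ = √(2·½·22.6) = 4.754.
Continuity of ψ and ψ′ at the step yields the reflection amplitude r = (k₁ − k₂)/(k₁ + k₂) = 0.1039; thus R = |r|² = 0.01080, T = 0.9892.

T = 0.989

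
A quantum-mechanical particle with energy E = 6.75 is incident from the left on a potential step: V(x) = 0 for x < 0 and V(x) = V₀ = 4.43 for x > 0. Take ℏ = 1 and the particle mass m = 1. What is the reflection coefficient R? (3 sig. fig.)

R = 0.0680

On each side the TISE gives plane waves with k = √(2m(E − V))/ℏ: k₁ = √(2·1·6.75) = 3.674, k₂ = √(2·1·2.32) = 2.154.
Matching ψ and ψ′ at x = 0 gives r = (k₁ − k₂)/(k₁ + k₂), so R = r² = 0.06803 and T = 1 − R = 0.9320.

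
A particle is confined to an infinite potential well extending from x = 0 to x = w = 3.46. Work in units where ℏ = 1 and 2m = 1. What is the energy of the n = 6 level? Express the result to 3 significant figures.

The infinite-well eigenfunctions ψ_n = √(2/w) sin(nπx/w) vanish at both walls, giving E_n = n²π²ℏ²/(2mw²).
E_6 = 6² × π² / (2 × 0.5 × 3.46²) = 29.68.

E = 29.7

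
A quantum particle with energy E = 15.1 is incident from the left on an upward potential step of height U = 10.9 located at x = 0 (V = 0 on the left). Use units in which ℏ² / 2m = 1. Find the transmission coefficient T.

On each side the TISE gives plane waves with k = √(2m(E − V))/ℏ: k₁ = √(2·½·15.1) = 3.886, k₂ = √(2·½·4.2) = 2.049.
Matching ψ and ψ′ at x = 0 gives r = (k₁ − k₂)/(k₁ + k₂), so R = r² = 0.09574 and T = 1 − R = 0.9043.

T = 0.904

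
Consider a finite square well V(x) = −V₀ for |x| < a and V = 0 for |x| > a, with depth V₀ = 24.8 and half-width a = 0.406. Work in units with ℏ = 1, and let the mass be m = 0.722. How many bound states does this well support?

Define the well-strength parameter z₀ = (a/ℏ)√(2mV₀) = 0.406 × √(2·0.722·24.8) = 2.430.
The even/odd transcendental equations gain one root per π/2 in z₀, giving N = 1 + ⌊2z₀/π⌋ = 1 + ⌊1.547⌋ = 2.

N = 2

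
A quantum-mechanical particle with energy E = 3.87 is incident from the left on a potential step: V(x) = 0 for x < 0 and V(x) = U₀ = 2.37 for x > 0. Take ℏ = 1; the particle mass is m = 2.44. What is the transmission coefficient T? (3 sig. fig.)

T = 0.946

The wavenumbers are k₁ = √(2mE)/ℏ = 4.346 on the left and k₂ = √(2m(E − U₀))/ℏ = 2.706 on the right.
Continuity of ψ and ψ′ at the step yields the reflection amplitude r = (k₁ − k₂)/(k₁ + k₂) = 0.2326; thus R = |r|² = 0.05411, T = 0.9459.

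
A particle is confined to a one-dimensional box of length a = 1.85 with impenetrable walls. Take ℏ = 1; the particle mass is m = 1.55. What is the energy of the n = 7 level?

E = 45.6

Requiring ψ(0) = ψ(a) = 0 quantises k = nπ/a, hence E_n = ℏ²k²/2m = n²π²ℏ²/(2ma²).
E_7 = 7² × π² / (2 × 1.55 × 1.85²) = 45.58.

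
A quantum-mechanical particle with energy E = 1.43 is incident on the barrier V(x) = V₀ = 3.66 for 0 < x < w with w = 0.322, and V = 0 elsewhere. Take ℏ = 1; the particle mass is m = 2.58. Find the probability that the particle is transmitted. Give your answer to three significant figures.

E < V₀: inside the barrier ψ ∝ e^{±κx} with κ = √(2m(V₀ − E))/ℏ = 3.392.
κw = 1.092, sinh(κw) = 1.323.
The exact tunnelling result is T⁻¹ = 1 + V₀² sinh²(κw) / [4E(V₀ − E)] = 2.838, so T = 0.352.

T = 0.352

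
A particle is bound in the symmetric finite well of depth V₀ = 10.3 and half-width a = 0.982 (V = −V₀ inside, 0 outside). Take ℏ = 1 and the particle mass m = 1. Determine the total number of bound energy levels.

N = 3

The dimensionless depth is z₀ = a√(2mV₀)/ℏ = 0.982 × √(20.60) = 4.457.
The even/odd transcendental equations gain one root per π/2 in z₀, giving N = 1 + ⌊2z₀/π⌋ = 1 + ⌊2.837⌋ = 3.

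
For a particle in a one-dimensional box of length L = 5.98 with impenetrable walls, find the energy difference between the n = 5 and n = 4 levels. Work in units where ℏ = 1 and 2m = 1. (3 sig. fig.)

E_n = n²π²ℏ²/(2mL²), so ΔE = (5² − 4²) π²ℏ²/(2mL²).
ΔE = 9 × π² / (2 × 0.5 × 5.98²) = 2.484.

ΔE = 2.48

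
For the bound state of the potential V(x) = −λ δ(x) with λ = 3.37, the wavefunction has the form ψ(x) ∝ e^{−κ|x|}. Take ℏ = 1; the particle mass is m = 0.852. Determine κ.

Integrating the TISE across x = 0 gives the cusp condition ψ'(0⁺) − ψ'(0⁻) = −(2mλ/ℏ²)ψ(0).
With ψ ∝ e^{−κ|x|} this yields −2κ = −2mλ/ℏ², so κ = mλ/ℏ² = 2.871.

κ = 2.87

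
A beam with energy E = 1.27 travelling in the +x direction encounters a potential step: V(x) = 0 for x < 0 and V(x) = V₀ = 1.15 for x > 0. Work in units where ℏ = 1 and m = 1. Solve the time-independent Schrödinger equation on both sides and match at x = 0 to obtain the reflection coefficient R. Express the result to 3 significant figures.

The wavenumbers are k₁ = √(2mE)/ℏ = 1.594 on the left and k₂ = √(2m(E − V₀))/ℏ = 0.4899 on the right.
Continuity of ψ and ψ′ at the step yields the reflection amplitude r = (k₁ − k₂)/(k₁ + k₂) = 0.5298; thus R = |r|² = 0.2807, T = 0.7193.

R = 0.281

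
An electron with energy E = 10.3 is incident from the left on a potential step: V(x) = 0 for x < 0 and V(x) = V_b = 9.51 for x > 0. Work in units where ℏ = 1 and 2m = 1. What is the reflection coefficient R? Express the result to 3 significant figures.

The wavenumbers are k₁ = √(2mE)/ℏ = 3.209 on the left and k₂ = √(2m(E − V_b))/ℏ = 0.8888 on the right.
Continuity of ψ and ψ′ at the step yields the reflection amplitude r = (k₁ − k₂)/(k₁ + k₂) = 0.5662; thus R = |r|² = 0.3206, T = 0.6794.

R = 0.321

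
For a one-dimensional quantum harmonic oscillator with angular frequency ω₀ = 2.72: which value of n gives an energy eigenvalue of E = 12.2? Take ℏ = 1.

Invert E_n = (n + ½)ℏω₀: n = E/ℏω₀ − ½ = 3.985, so n = 4.

n = 4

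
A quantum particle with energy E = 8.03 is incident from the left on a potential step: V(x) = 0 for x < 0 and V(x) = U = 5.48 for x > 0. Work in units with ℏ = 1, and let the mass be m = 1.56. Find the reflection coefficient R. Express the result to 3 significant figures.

On each side the TISE gives plane waves with k = √(2m(E − V))/ℏ: k₁ = √(2·1.56·8.03) = 5.005, k₂ = √(2·1.56·2.55) = 2.821.
Matching ψ and ψ′ at x = 0 gives r = (k₁ − k₂)/(k₁ + k₂), so R = r² = 0.07793 and T = 1 − R = 0.9221.

R = 0.0779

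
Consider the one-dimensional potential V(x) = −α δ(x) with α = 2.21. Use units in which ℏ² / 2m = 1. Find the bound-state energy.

For x ≠ 0 the bound state is ψ ∝ e^{−κ|x|}; integrating the TISE across the delta gives the cusp condition 2κ = 2mα/ℏ², so κ = 1.105.
Then E = −ℏ²κ²/(2m) = −mα²/(2ℏ²) = -1.221.

E = -1.22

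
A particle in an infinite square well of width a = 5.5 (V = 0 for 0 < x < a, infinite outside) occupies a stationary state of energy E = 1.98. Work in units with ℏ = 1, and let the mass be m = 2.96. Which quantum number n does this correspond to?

n = 6

For an infinite well E_n = n²π²ℏ²/(2ma²), so n = (a/πℏ)√(2mE).
n = (5.5/π) × √(2 × 2.96 × 1.98) = 5.994 → n = 6.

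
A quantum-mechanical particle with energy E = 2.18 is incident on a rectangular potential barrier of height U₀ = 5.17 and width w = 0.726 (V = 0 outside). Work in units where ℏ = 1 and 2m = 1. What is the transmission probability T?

Since E < U₀ the interior solution is evanescent with decay constant κ = √(2m(U₀ − E))/ℏ = 1.729.
κw = 1.255, sinh(κw) = 1.612.
Matching ψ, ψ′ at both faces gives T = [1 + U₀² sinh²(κw) / (4E(U₀ − E))]⁻¹ = 1/3.664 = 0.273.

T = 0.273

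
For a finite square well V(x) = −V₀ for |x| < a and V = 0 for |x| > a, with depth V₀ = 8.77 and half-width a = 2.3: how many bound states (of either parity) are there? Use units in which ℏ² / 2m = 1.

N = 5

The dimensionless depth is z₀ = a√(2mV₀)/ℏ = 2.3 × √(8.770) = 6.811.
A new bound state (alternating even/odd) appears each time z₀ passes a multiple of π/2, so N = ⌊2z₀/π⌋ + 1 = ⌊4.336⌋ + 1 = 5.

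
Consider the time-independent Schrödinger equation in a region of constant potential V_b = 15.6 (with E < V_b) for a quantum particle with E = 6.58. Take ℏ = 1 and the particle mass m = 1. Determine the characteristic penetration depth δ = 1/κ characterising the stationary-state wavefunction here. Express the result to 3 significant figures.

δ = 0.235

Since E < V_b the TISE in this region is ψ'' = κ²ψ with κ = √(2m(V_b − E))/ℏ.
κ = √(2 × 1 × 9.02) = 4.247. The penetration depth is δ = 1/κ = 0.235.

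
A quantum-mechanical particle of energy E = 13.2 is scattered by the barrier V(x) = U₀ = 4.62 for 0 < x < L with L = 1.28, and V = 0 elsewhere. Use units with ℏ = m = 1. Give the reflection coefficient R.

Above the barrier the interior wavenumber is k₂ = √(2m(E − U₀))/ℏ = 4.142, giving phase k₂L = 5.302.
T = [1 + U₀² sin²(k₂L) / (4E(E − U₀))]⁻¹ = 1/1.033 = 0.968.
R = 1 − T = 0.0315.

R = 0.0315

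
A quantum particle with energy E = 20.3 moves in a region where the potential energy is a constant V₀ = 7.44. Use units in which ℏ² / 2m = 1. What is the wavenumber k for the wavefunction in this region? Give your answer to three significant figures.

k = 3.59

With E > V₀ the solution is oscillatory, ψ ∝ e^{±ikx} with k = √(2m(E − V₀))/ℏ.
k = √(2 × 0.5 × 12.86) = 3.586.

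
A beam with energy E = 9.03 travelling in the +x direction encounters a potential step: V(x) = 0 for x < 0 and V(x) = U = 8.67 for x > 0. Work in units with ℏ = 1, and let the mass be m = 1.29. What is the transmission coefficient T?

T = 0.555

The wavenumbers are k₁ = √(2mE)/ℏ = 4.827 on the left and k₂ = √(2m(E − U))/ℏ = 0.9637 on the right.
Matching ψ and ψ′ at x = 0 gives r = (k₁ − k₂)/(k₁ + k₂), so R = r² = 0.4451 and T = 1 − R = 0.5549.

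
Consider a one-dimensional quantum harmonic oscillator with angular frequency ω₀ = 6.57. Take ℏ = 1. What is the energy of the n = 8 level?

E = 55.8

Using E_n = (n + ½)ℏω₀: E_8 = 8.5 × 6.57 = 55.85.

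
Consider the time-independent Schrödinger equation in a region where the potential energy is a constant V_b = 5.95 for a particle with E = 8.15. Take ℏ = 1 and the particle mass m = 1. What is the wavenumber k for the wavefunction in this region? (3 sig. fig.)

k = 2.10

With E > V_b the solution is oscillatory, ψ ∝ e^{±ikx} with k = √(2m(E − V_b))/ℏ.
k = √(2 × 1 × 2.2) = 2.098.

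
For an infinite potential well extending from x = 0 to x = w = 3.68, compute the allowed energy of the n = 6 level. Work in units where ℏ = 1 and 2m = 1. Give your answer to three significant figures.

Requiring ψ(0) = ψ(w) = 0 quantises k = nπ/w, hence E_n = ℏ²k²/2m = n²π²ℏ²/(2mw²).
E_6 = 6² × π² / (2 × 0.5 × 3.68²) = 26.24.

E = 26.2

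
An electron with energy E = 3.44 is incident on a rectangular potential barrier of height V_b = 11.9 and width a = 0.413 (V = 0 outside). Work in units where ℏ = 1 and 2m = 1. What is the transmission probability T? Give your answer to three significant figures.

E < V_b: inside the barrier ψ ∝ e^{±κx} with κ = √(2m(V_b − E))/ℏ = 2.909.
κa = 1.201, sinh(κa) = 1.512.
Matching ψ, ψ′ at both faces gives T = [1 + V_b² sinh²(κa) / (4E(V_b − E))]⁻¹ = 1/3.780 = 0.265.

T = 0.265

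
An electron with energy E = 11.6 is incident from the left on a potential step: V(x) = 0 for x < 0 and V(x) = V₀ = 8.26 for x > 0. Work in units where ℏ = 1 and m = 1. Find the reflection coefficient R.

R = 0.0910

The wavenumbers are k₁ = √(2mE)/ℏ = 4.817 on the left and k₂ = √(2m(E − V₀))/ℏ = 2.585 on the right.
Continuity of ψ and ψ′ at the step yields the reflection amplitude r = (k₁ − k₂)/(k₁ + k₂) = 0.3016; thus R = |r|² = 0.09095, T = 0.9090.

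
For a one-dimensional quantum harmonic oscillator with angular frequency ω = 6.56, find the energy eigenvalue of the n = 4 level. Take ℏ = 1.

E = 29.5

Using E_n = (n + ½)ℏω: E_4 = 4.5 × 6.56 = 29.52.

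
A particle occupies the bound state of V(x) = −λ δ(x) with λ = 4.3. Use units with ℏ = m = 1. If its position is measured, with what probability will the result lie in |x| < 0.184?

The normalised bound state is ψ = √κ e^{−κ|x|} with κ = mλ/ℏ² = 4.300.
P(|x| < d) = ∫_{−d}^{d} κ e^{−2κ|x|} dx = 1 − e^{−2κd} = 1 − e^{−1.582} = 0.7945.

P = 0.795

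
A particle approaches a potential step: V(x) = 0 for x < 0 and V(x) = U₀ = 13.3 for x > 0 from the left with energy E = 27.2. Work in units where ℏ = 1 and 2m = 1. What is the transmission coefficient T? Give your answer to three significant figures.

T = 0.972

The wavenumbers are k₁ = √(2mE)/ℏ = 5.215 on the left and k₂ = √(2m(E − U₀))/ℏ = 3.728 on the right.
Matching ψ and ψ′ at x = 0 gives r = (k₁ − k₂)/(k₁ + k₂), so R = r² = 0.02765 and T = 1 − R = 0.9724.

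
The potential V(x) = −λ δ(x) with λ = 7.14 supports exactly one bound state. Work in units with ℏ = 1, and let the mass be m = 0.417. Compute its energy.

For x ≠ 0 the bound state is ψ ∝ e^{−κ|x|}; integrating the TISE across the delta gives the cusp condition 2κ = 2mλ/ℏ², so κ = 2.977.
Then E = −ℏ²κ²/(2m) = −mλ²/(2ℏ²) = -10.63.

E = -10.6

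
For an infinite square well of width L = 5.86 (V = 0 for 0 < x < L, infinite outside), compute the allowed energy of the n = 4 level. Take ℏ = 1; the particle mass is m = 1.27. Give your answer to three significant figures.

E = 1.81

The infinite-well eigenfunctions ψ_n = √(2/L) sin(nπx/L) vanish at both walls, giving E_n = n²π²ℏ²/(2mL²).
E_4 = 4² × π² / (2 × 1.27 × 5.86²) = 1.810.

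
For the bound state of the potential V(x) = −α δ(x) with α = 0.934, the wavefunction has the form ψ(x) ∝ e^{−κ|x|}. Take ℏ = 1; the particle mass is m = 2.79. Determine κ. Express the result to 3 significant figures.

κ = 2.61

Integrate −(ℏ²/2m)ψ'' − αδ(x)ψ = Eψ from −ε to +ε: the ψ'' term gives ψ'(0⁺) − ψ'(0⁻) and the δ term gives −(2mα/ℏ²)ψ(0).
With ψ ∝ e^{−κ|x|} this yields −2κ = −2mα/ℏ², so κ = mα/ℏ² = 2.606.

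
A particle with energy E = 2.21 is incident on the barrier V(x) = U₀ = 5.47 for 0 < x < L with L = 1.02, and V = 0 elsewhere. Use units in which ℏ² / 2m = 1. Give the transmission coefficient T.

T = 0.0925

Since E < U₀ the interior solution is evanescent with decay constant κ = √(2m(U₀ − E))/ℏ = 1.806.
κL = 1.842, sinh(κL) = 3.074.
Matching ψ, ψ′ at both faces gives T = [1 + U₀² sinh²(κL) / (4E(U₀ − E))]⁻¹ = 1/10.81 = 0.0925.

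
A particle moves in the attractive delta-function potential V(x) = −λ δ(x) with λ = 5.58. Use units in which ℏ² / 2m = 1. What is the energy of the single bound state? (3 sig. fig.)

E = -7.78

The bound state is ψ(x) = √κ e^{−κ|x|}. The derivative jump ψ'(0⁺) − ψ'(0⁻) = −(2mλ/ℏ²)ψ(0) fixes κ = mλ/ℏ² = 2.790.
Then E = −ℏ²κ²/(2m) = −mλ²/(2ℏ²) = -7.784.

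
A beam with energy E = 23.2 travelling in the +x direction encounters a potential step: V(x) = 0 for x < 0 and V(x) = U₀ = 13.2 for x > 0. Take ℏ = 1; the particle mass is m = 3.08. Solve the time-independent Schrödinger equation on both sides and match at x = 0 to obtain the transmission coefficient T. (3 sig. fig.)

T = 0.957

The wavenumbers are k₁ = √(2mE)/ℏ = 11.95 on the left and k₂ = √(2m(E − U₀))/ℏ = 7.849 on the right.
Matching ψ and ψ′ at x = 0 gives r = (k₁ − k₂)/(k₁ + k₂), so R = r² = 0.04299 and T = 1 − R = 0.9570.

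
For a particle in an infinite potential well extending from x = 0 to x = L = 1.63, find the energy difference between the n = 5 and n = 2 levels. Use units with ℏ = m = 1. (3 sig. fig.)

E_n = n²π²ℏ²/(2mL²), so ΔE = (5² − 2²) π²ℏ²/(2mL²).
ΔE = 21 × π² / (2 × 1 × 1.63²) = 39.00.

ΔE = 39.0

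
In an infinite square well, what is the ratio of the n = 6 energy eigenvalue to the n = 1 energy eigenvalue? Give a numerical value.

Since E_n ∝ n², the ratio is (6/1)² = 36.

36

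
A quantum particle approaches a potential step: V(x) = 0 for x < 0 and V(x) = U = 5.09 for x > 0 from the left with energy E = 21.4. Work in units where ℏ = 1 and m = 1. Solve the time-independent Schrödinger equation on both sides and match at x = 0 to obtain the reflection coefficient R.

The wavenumbers are k₁ = √(2mE)/ℏ = 6.542 on the left and k₂ = √(2m(E − U))/ℏ = 5.711 on the right.
Matching ψ and ψ′ at x = 0 gives r = (k₁ − k₂)/(k₁ + k₂), so R = r² = 0.004597 and T = 1 − R = 0.9954.

R = 0.00460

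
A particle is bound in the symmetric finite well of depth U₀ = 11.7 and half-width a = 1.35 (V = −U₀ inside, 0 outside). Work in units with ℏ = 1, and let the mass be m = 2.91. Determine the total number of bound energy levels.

N = 8

The dimensionless depth is z₀ = a√(2mU₀)/ℏ = 1.35 × √(68.09) = 11.14.
A new bound state (alternating even/odd) appears each time z₀ passes a multiple of π/2, so N = ⌊2z₀/π⌋ + 1 = ⌊7.092⌋ + 1 = 8.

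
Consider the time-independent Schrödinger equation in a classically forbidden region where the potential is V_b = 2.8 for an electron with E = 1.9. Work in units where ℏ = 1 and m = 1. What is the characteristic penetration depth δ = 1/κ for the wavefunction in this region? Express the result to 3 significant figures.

δ = 0.745

Since E < V_b the TISE in this region is ψ'' = κ²ψ with κ = √(2m(V_b − E))/ℏ.
κ = √(2 × 1 × 0.9) = 1.342. The penetration depth is δ = 1/κ = 0.745.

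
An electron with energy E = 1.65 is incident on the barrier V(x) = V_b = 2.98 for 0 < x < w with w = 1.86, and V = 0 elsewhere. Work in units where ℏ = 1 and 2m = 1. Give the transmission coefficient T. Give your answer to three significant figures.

Since E < V_b the interior solution is evanescent with decay constant κ = √(2m(V_b − E))/ℏ = 1.153.
κw = 2.145, sinh(κw) = 4.213.
Matching ψ, ψ′ at both faces gives T = [1 + V_b² sinh²(κw) / (4E(V_b − E))]⁻¹ = 1/18.95 = 0.0528.

T = 0.0528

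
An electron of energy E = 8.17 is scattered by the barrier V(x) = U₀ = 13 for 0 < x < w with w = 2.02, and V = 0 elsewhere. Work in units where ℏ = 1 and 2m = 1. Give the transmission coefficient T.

Since E < U₀ the interior solution is evanescent with decay constant κ = √(2m(U₀ − E))/ℏ = 2.198.
κw = 4.439, sinh(κw) = 42.36.
The exact tunnelling result is T⁻¹ = 1 + U₀² sinh²(κw) / [4E(U₀ − E)] = 1922, so T = 0.000520.

T = 0.000520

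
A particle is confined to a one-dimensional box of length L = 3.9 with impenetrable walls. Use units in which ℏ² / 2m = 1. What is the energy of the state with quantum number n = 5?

Requiring ψ(0) = ψ(L) = 0 quantises k = nπ/L, hence E_n = ℏ²k²/2m = n²π²ℏ²/(2mL²).
E_5 = 5² × π² / (2 × 0.5 × 3.9²) = 16.22.

E = 16.2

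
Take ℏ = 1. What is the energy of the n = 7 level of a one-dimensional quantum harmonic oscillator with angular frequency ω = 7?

The oscillator eigenvalues are E_n = ℏω(n + ½), so E_7 = 7 × 7.5 = 52.50.

E = 52.5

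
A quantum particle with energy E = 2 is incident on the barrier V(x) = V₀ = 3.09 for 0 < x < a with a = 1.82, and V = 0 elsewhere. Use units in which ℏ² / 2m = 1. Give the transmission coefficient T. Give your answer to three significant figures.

T = 0.0787

E < V₀: inside the barrier ψ ∝ e^{±κx} with κ = √(2m(V₀ − E))/ℏ = 1.044.
κa = 1.900, sinh(κa) = 3.269.
Matching ψ, ψ′ at both faces gives T = [1 + V₀² sinh²(κa) / (4E(V₀ − E))]⁻¹ = 1/12.70 = 0.0787.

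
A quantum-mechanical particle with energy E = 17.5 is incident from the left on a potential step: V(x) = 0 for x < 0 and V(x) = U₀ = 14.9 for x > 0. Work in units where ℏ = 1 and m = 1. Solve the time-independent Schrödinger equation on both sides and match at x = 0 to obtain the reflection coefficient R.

R = 0.197

On each side the TISE gives plane waves with k = √(2m(E − V))/ℏ: k₁ = √(2·1·17.5) = 5.916, k₂ = √(2·1·2.6) = 2.280.
Continuity of ψ and ψ′ at the step yields the reflection amplitude r = (k₁ − k₂)/(k₁ + k₂) = 0.4436; thus R = |r|² = 0.1968, T = 0.8032.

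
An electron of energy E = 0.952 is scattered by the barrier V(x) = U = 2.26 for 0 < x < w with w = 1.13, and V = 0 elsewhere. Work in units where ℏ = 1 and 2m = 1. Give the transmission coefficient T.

T = 0.256

Since E < U the interior solution is evanescent with decay constant κ = √(2m(U − E))/ℏ = 1.144.
κw = 1.292, sinh(κw) = 1.683.
The exact tunnelling result is T⁻¹ = 1 + U² sinh²(κw) / [4E(U − E)] = 3.906, so T = 0.256.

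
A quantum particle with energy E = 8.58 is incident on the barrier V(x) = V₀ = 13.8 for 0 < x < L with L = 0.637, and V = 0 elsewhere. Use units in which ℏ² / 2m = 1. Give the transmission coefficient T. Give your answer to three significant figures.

E < V₀: inside the barrier ψ ∝ e^{±κx} with κ = √(2m(V₀ − E))/ℏ = 2.285.
κL = 1.455, sinh(κL) = 2.026.
Matching ψ, ψ′ at both faces gives T = [1 + V₀² sinh²(κL) / (4E(V₀ − E))]⁻¹ = 1/5.365 = 0.186.

T = 0.186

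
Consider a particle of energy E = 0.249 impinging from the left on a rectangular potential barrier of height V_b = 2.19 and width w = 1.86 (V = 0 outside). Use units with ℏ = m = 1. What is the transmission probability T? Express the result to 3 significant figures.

Since E < V_b the interior solution is evanescent with decay constant κ = √(2m(V_b − E))/ℏ = 1.970.
κw = 3.665, sinh(κw) = 19.51.
The exact tunnelling result is T⁻¹ = 1 + V_b² sinh²(κw) / [4E(V_b − E)] = 945.3, so T = 0.00106.

T = 0.00106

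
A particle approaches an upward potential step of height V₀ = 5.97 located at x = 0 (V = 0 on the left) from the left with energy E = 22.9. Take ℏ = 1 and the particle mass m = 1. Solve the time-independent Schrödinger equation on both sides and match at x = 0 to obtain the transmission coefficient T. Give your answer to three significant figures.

On each side the TISE gives plane waves with k = √(2m(E − V))/ℏ: k₁ = √(2·1·22.9) = 6.768, k₂ = √(2·1·16.93) = 5.819.
Matching ψ and ψ′ at x = 0 gives r = (k₁ − k₂)/(k₁ + k₂), so R = r² = 0.005681 and T = 1 − R = 0.9943.

T = 0.994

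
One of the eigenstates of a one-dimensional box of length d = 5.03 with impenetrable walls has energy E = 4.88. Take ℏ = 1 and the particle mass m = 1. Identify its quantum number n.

For an infinite well E_n = n²π²ℏ²/(2md²), so n = (d/πℏ)√(2mE).
n = (5.03/π) × √(2 × 1 × 4.88) = 5.002 → n = 5.

n = 5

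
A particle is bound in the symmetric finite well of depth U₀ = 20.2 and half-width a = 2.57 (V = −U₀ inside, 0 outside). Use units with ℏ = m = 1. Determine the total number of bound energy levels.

N = 11

The dimensionless depth is z₀ = a√(2mU₀)/ℏ = 2.57 × √(40.40) = 16.34.
The even/odd transcendental equations gain one root per π/2 in z₀, giving N = 1 + ⌊2z₀/π⌋ = 1 + ⌊10.40⌋ = 11.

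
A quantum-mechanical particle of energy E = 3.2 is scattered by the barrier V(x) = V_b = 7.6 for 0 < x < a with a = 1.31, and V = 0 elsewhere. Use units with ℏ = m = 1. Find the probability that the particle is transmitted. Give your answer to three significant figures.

E < V_b: inside the barrier ψ ∝ e^{±κx} with κ = √(2m(V_b − E))/ℏ = 2.966.
κa = 3.886, sinh(κa) = 24.35.
Matching ψ, ψ′ at both faces gives T = [1 + V_b² sinh²(κa) / (4E(V_b − E))]⁻¹ = 1/609.1 = 0.00164.

T = 0.00164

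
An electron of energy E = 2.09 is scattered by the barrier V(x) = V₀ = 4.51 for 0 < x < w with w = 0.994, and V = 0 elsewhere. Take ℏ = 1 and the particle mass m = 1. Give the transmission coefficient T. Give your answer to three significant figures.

E < V₀: inside the barrier ψ ∝ e^{±κx} with κ = √(2m(V₀ − E))/ℏ = 2.200.
κw = 2.187, sinh(κw) = 4.397.
Matching ψ, ψ′ at both faces gives T = [1 + V₀² sinh²(κw) / (4E(V₀ − E))]⁻¹ = 1/20.44 = 0.0489.

T = 0.0489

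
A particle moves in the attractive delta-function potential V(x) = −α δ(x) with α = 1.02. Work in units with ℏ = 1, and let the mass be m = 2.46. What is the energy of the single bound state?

The bound state is ψ(x) = √κ e^{−κ|x|}. The derivative jump ψ'(0⁺) − ψ'(0⁻) = −(2mα/ℏ²)ψ(0) fixes κ = mα/ℏ² = 2.509.
Then E = −ℏ²κ²/(2m) = −mα²/(2ℏ²) = -1.280.

E = -1.28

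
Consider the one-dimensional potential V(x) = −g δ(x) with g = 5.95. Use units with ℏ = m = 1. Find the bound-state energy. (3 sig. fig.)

The bound state is ψ(x) = √κ e^{−κ|x|}. The derivative jump ψ'(0⁺) − ψ'(0⁻) = −(2mg/ℏ²)ψ(0) fixes κ = mg/ℏ² = 5.950.
Then E = −ℏ²κ²/(2m) = −mg²/(2ℏ²) = -17.70.

E = -17.7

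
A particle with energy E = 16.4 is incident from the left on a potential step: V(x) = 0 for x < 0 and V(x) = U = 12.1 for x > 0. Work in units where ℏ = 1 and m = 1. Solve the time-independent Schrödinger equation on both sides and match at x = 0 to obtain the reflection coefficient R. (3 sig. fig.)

R = 0.104

On each side the TISE gives plane waves with k = √(2m(E − V))/ℏ: k₁ = √(2·1·16.4) = 5.727, k₂ = √(2·1·4.3) = 2.933.
Continuity of ψ and ψ′ at the step yields the reflection amplitude r = (k₁ − k₂)/(k₁ + k₂) = 0.3227; thus R = |r|² = 0.1041, T = 0.8959.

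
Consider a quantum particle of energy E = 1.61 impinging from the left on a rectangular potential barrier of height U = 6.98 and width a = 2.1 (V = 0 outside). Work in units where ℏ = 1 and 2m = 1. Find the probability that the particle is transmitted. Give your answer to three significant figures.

E < U: inside the barrier ψ ∝ e^{±κx} with κ = √(2m(U − E))/ℏ = 2.317.
κa = 4.866, sinh(κa) = 64.92.
The exact tunnelling result is T⁻¹ = 1 + U² sinh²(κa) / [4E(U − E)] = 5939, so T = 0.000168.

T = 0.000168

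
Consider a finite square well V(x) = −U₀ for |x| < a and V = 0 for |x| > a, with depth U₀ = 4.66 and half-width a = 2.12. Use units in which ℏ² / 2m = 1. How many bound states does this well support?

The dimensionless depth is z₀ = a√(2mU₀)/ℏ = 2.12 × √(4.660) = 4.576.
The even/odd transcendental equations gain one root per π/2 in z₀, giving N = 1 + ⌊2z₀/π⌋ = 1 + ⌊2.913⌋ = 3.

N = 3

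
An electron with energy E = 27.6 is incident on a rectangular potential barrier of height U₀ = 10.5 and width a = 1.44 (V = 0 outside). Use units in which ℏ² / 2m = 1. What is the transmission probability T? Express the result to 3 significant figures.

T = 0.994

Above the barrier the interior wavenumber is k₂ = √(2m(E − U₀))/ℏ = 4.135, giving phase k₂a = 5.955.
Matching at both interfaces gives T⁻¹ = 1 + U₀² sin²(k₂a) / [4E(E − U₀)] = 1.006, hence T = 0.994.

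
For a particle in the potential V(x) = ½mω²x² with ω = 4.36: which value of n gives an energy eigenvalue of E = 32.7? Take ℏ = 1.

Invert E_n = (n + ½)ℏω: n = E/ℏω − ½ = 7.000, so n = 7.

n = 7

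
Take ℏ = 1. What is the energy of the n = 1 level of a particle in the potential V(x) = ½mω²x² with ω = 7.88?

E = 11.8

Using E_n = (n + ½)ℏω: E_1 = 1.5 × 7.88 = 11.82.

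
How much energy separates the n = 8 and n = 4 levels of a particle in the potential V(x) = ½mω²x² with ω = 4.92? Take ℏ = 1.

E_n = ℏω(n + ½), so ΔE = (8 − 4) ℏω = 4 × 4.92 = 19.68.

ΔE = 19.7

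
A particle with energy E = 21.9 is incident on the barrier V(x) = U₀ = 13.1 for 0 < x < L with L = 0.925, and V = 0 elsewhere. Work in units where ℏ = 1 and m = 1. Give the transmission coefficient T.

T = 0.908

Above the barrier the interior wavenumber is k₂ = √(2m(E − U₀))/ℏ = 4.195, giving phase k₂L = 3.881.
Matching at both interfaces gives T⁻¹ = 1 + U₀² sin²(k₂L) / [4E(E − U₀)] = 1.101, hence T = 0.908.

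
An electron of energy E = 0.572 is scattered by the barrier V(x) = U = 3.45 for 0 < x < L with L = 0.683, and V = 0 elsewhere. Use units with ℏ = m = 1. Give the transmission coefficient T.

T = 0.0827

Since E < U the interior solution is evanescent with decay constant κ = √(2m(U − E))/ℏ = 2.399.
κL = 1.639, sinh(κL) = 2.477.
The exact tunnelling result is T⁻¹ = 1 + U² sinh²(κL) / [4E(U − E)] = 12.09, so T = 0.0827.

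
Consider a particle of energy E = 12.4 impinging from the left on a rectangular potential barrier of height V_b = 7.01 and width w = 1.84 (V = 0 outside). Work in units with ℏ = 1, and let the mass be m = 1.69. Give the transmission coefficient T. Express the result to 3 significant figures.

T = 0.845

Above the barrier the interior wavenumber is k₂ = √(2m(E − V_b))/ℏ = 4.268, giving phase k₂w = 7.854.
T = [1 + V_b² sin²(k₂w) / (4E(E − V_b))]⁻¹ = 1/1.184 = 0.845.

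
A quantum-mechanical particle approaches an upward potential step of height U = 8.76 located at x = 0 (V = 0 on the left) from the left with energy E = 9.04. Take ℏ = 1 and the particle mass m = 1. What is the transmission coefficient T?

The wavenumbers are k₁ = √(2mE)/ℏ = 4.252 on the left and k₂ = √(2m(E − U))/ℏ = 0.7483 on the right.
Matching ψ and ψ′ at x = 0 gives r = (k₁ − k₂)/(k₁ + k₂), so R = r² = 0.4910 and T = 1 − R = 0.5090.

T = 0.509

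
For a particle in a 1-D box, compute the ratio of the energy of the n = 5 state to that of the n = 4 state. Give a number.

Since E_n ∝ n², the ratio is (5/4)² = 1.5625.

1.5625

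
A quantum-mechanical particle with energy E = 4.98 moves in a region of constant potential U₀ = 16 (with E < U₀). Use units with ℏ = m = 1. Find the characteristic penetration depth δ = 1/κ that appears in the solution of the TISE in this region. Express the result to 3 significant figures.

Since E < U₀ the TISE in this region is ψ'' = κ²ψ with κ = √(2m(U₀ − E))/ℏ.
κ = √(2 × 1 × 11.02) = 4.695. The penetration depth is δ = 1/κ = 0.213.

δ = 0.213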